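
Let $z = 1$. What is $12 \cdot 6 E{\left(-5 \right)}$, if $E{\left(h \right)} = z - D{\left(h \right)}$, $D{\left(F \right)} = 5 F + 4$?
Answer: $1584$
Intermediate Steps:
$D{\left(F \right)} = 4 + 5 F$
$E{\left(h \right)} = -3 - 5 h$ ($E{\left(h \right)} = 1 - \left(4 + 5 h\right) = -3 - 5 h$)
$12 \cdot 6 E{\left(-5 \right)} = 12 \cdot 6 \left(-3 - -25\right) = 72 \left(-3 + 25\right) = 72 \cdot 22 = 1584$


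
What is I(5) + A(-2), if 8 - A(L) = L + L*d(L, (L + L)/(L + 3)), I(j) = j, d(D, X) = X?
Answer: 7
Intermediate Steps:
A(L) = 8 - L - 2*L²/(3 + L) (A(L) = 8 - (L + L*((L + L)/(L + 3))) = 8 - (L + L*((2*L)/(3 + L))) = 8 - (L + L*(2*L/(3 + L))) = 8 - (L + 2*L²/(3 + L)) = 8 + (-L - 2*L²/(3 + L)) = 8 - L - 2*L²/(3 + L))
I(5) + A(-2) = 5 + (24 - 3*(-2)² + 5*(-2))/(3 - 2) = 5 + (24 - 3*4 - 10)/1 = 5 + 1*(24 - 12 - 10) = 5 + 1*2 = 5 + 2 = 7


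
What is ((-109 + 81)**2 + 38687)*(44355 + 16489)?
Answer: 2401573524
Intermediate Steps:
((-109 + 81)**2 + 38687)*(44355 + 16489) = ((-28)**2 + 38687)*60844 = (784 + 38687)*60844 = 39471*60844 = 2401573524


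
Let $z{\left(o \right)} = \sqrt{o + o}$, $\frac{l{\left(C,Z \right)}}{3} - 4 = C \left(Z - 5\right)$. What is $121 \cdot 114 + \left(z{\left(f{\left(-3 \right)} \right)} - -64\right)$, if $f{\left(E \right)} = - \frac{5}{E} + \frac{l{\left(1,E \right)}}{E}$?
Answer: $13858 + \frac{\sqrt{102}}{3} \approx 13861.0$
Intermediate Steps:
$l{\left(C,Z \right)} = 12 + 3 C \left(-5 + Z\right)$ ($l{\left(C,Z \right)} = 12 + 3 C \left(Z - 5\right) = 12 + 3 C \left(-5 + Z\right)$)
$f{\left(E \right)} = - \frac{5}{E} + \frac{-3 + 3 E}{E}$ ($f{\left(E \right)} = - \frac{5}{E} + \frac{12 - 15 + 3 \cdot 1 E}{E} = - \frac{5}{E} + \frac{12 - 15 + 3 E}{E} = - \frac{5}{E} + \frac{-3 + 3 E}{E}$)
$z{\left(o \right)} = \sqrt{2} \sqrt{o}$ ($z{\left(o \right)} = \sqrt{2 o} = \sqrt{2} \sqrt{o}$)
$121 \cdot 114 + \left(z{\left(f{\left(-3 \right)} \right)} - -64\right) = 121 \cdot 114 + \left(\sqrt{2} \sqrt{3 - \frac{8}{-3}} - -64\right) = 13794 + \left(\sqrt{2} \sqrt{3 - - \frac{8}{3}} + 64\right) = 13794 + \left(\sqrt{2} \sqrt{3 + \frac{8}{3}} + 64\right) = 13794 + \left(\sqrt{2} \sqrt{\frac{17}{3}} + 64\right) = 13794 + \left(\sqrt{2} \frac{\sqrt{51}}{3} + 64\right) = 13794 + \left(\frac{\sqrt{102}}{3} + 64\right) = 13794 + \left(64 + \frac{\sqrt{102}}{3}\right) = 13858 + \frac{\sqrt{102}}{3}$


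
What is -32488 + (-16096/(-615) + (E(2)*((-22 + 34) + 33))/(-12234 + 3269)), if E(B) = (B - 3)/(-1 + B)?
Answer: -35795489497/1102695 ≈ -32462.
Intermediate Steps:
E(B) = (-3 + B)/(-1 + B)
-32488 + (-16096/(-615) + (E(2)*((-22 + 34) + 33))/(-12234 + 3269)) = -32488 + (-16096/(-615) + (((-3 + 2)/(-1 + 2))*((-22 + 34) + 33))/(-12234 + 3269)) = -32488 + (-16096*(-1/615) + ((-1/1)*(12 + 33))/(-8965)) = -32488 + (16096/615 + ((1*(-1))*45)*(-1/8965)) = -32488 + (16096/615 - 1*45*(-1/8965)) = -32488 + (16096/615 - 45*(-1/8965)) = -32488 + (16096/615 + 9/1793) = -32488 + 28865663/1102695 = -35795489497/1102695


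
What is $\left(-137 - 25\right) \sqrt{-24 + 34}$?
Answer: $- 162 \sqrt{10} \approx -512.29$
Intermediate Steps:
$\left(-137 - 25\right) \sqrt{-24 + 34} = - 162 \sqrt{10}$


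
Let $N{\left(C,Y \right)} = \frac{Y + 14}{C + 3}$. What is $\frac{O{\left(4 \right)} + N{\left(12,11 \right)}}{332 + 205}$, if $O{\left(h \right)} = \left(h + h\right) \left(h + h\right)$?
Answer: $\frac{197}{1611} \approx 0.12228$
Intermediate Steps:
$O{\left(h \right)} = 4 h^{2}$ ($O{\left(h \right)} = 2 h 2 h = 4 h^{2}$)
$N{\left(C,Y \right)} = \frac{14 + Y}{3 + C}$
$\frac{O{\left(4 \right)} + N{\left(12,11 \right)}}{332 + 205} = \frac{4 \cdot 4^{2} + \frac{14 + 11}{3 + 12}}{332 + 205} = \frac{4 \cdot 16 + \frac{1}{15} \cdot 25}{537} = \left(64 + \frac{1}{15} \cdot 25\right) \frac{1}{537} = \left(64 + \frac{5}{3}\right) \frac{1}{537} = \frac{197}{3} \cdot \frac{1}{537} = \frac{197}{1611}$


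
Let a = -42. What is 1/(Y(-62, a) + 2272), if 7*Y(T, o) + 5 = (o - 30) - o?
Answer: 1/2267 ≈ 0.00044111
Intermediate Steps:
Y(T, o) = -5 (Y(T, o) = -5/7 + ((o - 30) - o)/7 = -5/7 + ((-30 + o) - o)/7 = -5/7 + (1/7)*(-30) = -5/7 - 30/7 = -5)
1/(Y(-62, a) + 2272) = 1/(-5 + 2272) = 1/2267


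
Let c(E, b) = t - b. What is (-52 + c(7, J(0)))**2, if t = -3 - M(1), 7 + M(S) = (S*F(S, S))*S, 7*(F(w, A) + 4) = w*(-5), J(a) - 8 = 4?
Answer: 149769/49 ≈ 3056.5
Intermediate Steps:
J(a) = 12 (J(a) = 8 + 4 = 12)
F(w, A) = -4 - 5*w/7 (F(w, A) = -4 + (w*(-5))/7 = -4 + (-5*w)/7 = -4 - 5*w/7)
M(S) = -7 + S**2*(-4 - 5*S/7) (M(S) = -7 + (S*(-4 - 5*S/7))*S = -7 + S**2*(-4 - 5*S/7))
t = 61/7 (t = -3 - (-7 - 1/7*1**2*(28 + 5*1)) = -3 - (-7 - 1/7*1*(28 + 5)) = -3 - (-7 - 1/7*1*33) = -3 - (-7 - 33/7) = -3 - 1*(-82/7) = -3 + 82/7 = 61/7 ≈ 8.7143)
c(E, b) = 61/7 - b
(-52 + c(7, J(0)))**2 = (-52 + (61/7 - 1*12))**2 = (-52 + (61/7 - 12))**2 = (-52 - 23/7)**2 = (-387/7)**2 = 149769/49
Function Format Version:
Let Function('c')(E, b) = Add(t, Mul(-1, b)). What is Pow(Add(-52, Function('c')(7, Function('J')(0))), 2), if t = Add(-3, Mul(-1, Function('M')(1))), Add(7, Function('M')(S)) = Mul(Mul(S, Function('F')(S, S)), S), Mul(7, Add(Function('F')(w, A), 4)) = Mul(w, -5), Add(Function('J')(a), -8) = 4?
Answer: Rational(149769, 49) ≈ 3056.5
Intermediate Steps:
Function('J')(a) = 12 (Function('J')(a) = Add(8, 4) = 12)
Function('F')(w, A) = Add(-4, Mul(Rational(-5, 7), w)) (Function('F')(w, A) = Add(-4, Mul(Rational(1, 7), Mul(w, -5))) = Add(-4, Mul(Rational(1, 7), Mul(-5, w))) = Add(-4, Mul(Rational(-5, 7), w)))
Function('M')(S) = Add(-7, Mul(Pow(S, 2), Add(-4, Mul(Rational(-5, 7), S)))) (Function('M')(S) = Add(-7, Mul(Mul(S, Add(-4, Mul(Rational(-5, 7), S))), S)) = Add(-7, Mul(Pow(S, 2), Add(-4, Mul(Rational(-5, 7), S)))))
t = Rational(61, 7) (t = Add(-3, Mul(-1, Add(-7, Mul(Rational(-1, 7), Pow(1, 2), Add(28, Mul(5, 1)))))) = Add(-3, Mul(-1, Add(-7, Mul(Rational(-1, 7), 1, Add(28, 5))))) = Add(-3, Mul(-1, Add(-7, Mul(Rational(-1, 7), 1, 33)))) = Add(-3, Mul(-1, Add(-7, Rational(-33, 7)))) = Add(-3, Mul(-1, Rational(-82, 7))) = Add(-3, Rational(82, 7)) = Rational(61, 7) ≈ 8.7143)
Function('c')(E, b) = Add(Rational(61, 7), Mul(-1, b))
Pow(Add(-52, Function('c')(7, Function('J')(0))), 2) = Pow(Add(-52, Add(Rational(61, 7), Mul(-1, 12))), 2) = Pow(Add(-52, Add(Rational(61, 7), -12)), 2) = Pow(Add(-52, Rational(-23, 7)), 2) = Pow(Rational(-387, 7), 2) = Rational(149769, 49)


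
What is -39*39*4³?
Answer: -97344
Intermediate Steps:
-39*39*4³ = -1521*64 = -97344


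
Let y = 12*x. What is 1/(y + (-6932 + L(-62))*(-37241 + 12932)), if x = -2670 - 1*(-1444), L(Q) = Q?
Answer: 1/170002434 ≈ 5.8823e-9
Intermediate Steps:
x = -1226 (x = -2670 + 1444 = -1226)
y = -14712 (y = 12*(-1226) = -14712)
1/(y + (-6932 + L(-62))*(-37241 + 12932)) = 1/(-14712 + (-6932 - 62)*(-37241 + 12932)) = 1/(-14712 - 6994*(-24309)) = 1/(-14712 + 170017146) = 1/170002434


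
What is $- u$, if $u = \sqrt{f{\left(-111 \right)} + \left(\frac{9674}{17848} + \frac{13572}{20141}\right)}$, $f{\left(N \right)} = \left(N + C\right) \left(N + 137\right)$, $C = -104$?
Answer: $- \frac{i \sqrt{45137606466765817565}}{89869142} \approx - 74.758 i$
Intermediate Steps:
$f{\left(N \right)} = \left(-104 + N\right) \left(137 + N\right)$ ($f{\left(N \right)} = \left(N - 104\right) \left(N + 137\right) = \left(-104 + N\right) \left(137 + N\right)$)
$u = \frac{i \sqrt{45137606466765817565}}{89869142}$ ($u = \sqrt{\left(-14248 + \left(-111\right)^{2} + 33 \left(-111\right)\right) + \left(\frac{9674}{17848} + \frac{13572}{20141}\right)} = \sqrt{\left(-14248 + 12321 - 3663\right) + \left(9674 \cdot \frac{1}{17848} + 13572 \cdot \frac{1}{20141}\right)} = \sqrt{-5590 + \left(\frac{4837}{8924} + \frac{13572}{20141}\right)} = \sqrt{-5590 + \frac{218538545}{179738284}} = \sqrt{- \frac{1004518469015}{179738284}} = \frac{i \sqrt{45137606466765817565}}{89869142} \approx 74.758 i$)
$- u = - \frac{i \sqrt{45137606466765817565}}{89869142}$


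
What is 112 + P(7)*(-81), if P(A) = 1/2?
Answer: 143/2 ≈ 71.500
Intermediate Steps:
P(A) = ½
112 + P(7)*(-81) = 112 + (½)*(-81) = 112 - 81/2 = 143/2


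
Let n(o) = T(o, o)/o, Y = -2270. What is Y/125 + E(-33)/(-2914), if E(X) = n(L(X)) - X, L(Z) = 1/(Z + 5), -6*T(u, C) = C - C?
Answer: -1323781/72850 ≈ -18.171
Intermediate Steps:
T(u, C) = 0 (T(u, C) = -(C - C)/6 = -1/6*0 = 0)
L(Z) = 1/(5 + Z)
n(o) = 0 (n(o) = 0/o = 0)
E(X) = -X (E(X) = 0 - X = -X)
Y/125 + E(-33)/(-2914) = -2270/125 - 1*(-33)/(-2914) = -2270*1/125 + 33*(-1/2914) = -454/25 - 33/2914 = -1323781/72850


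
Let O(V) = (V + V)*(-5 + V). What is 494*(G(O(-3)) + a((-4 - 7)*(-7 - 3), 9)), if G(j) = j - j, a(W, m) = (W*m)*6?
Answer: 2934360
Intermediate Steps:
a(W, m) = 6*W*m
O(V) = 2*V*(-5 + V) (O(V) = (2*V)*(-5 + V) = 2*V*(-5 + V))
G(j) = 0
494*(G(O(-3)) + a((-4 - 7)*(-7 - 3), 9)) = 494*(0 + 6*((-4 - 7)*(-7 - 3))*9) = 494*(0 + 6*(-11*(-10))*9) = 494*(0 + 6*110*9) = 494*(0 + 5940) = 494*5940 = 2934360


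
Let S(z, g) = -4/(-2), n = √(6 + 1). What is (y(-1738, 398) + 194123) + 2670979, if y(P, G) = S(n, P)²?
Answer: 2865106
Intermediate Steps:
n = √7 ≈ 2.6458
S(z, g) = 2 (S(z, g) = -4*(-½) = 2)
y(P, G) = 4 (y(P, G) = 2² = 4)
(y(-1738, 398) + 194123) + 2670979 = (4 + 194123) + 2670979 = 194127 + 2670979 = 2865106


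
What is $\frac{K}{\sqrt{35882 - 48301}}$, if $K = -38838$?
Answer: $\frac{38838 i \sqrt{12419}}{12419} \approx 348.51 i$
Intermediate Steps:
$\frac{K}{\sqrt{35882 - 48301}} = - \frac{38838}{\sqrt{35882 - 48301}} = - \frac{38838}{\sqrt{-12419}} = - \frac{38838}{i \sqrt{12419}} = - 38838 \left(- \frac{i \sqrt{12419}}{12419}\right) = \frac{38838 i \sqrt{12419}}{12419}$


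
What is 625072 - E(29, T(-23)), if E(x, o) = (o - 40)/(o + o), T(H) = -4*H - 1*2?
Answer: 11251291/18 ≈ 6.2507e+5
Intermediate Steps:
T(H) = -2 - 4*H (T(H) = -4*H - 2 = -2 - 4*H)
E(x, o) = (-40 + o)/(2*o) (E(x, o) = (-40 + o)/((2*o)) = (-40 + o)*(1/(2*o)) = (-40 + o)/(2*o))
625072 - E(29, T(-23)) = 625072 - (-40 + (-2 - 4*(-23)))/(2*(-2 - 4*(-23))) = 625072 - (-40 + (-2 + 92))/(2*(-2 + 92)) = 625072 - (-40 + 90)/(2*90) = 625072 - 50/(2*90) = 625072 - 1*5/18 = 625072 - 5/18 = 11251291/18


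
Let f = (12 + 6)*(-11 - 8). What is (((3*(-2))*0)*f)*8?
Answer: 0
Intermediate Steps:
f = -342 (f = 18*(-19) = -342)
(((3*(-2))*0)*f)*8 = (((3*(-2))*0)*(-342))*8 = (-6*0*(-342))*8 = (0*(-342))*8 = 0*8 = 0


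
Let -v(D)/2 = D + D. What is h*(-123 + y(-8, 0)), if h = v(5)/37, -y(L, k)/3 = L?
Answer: 1980/37 ≈ 53.513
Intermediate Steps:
v(D) = -4*D (v(D) = -2*(D + D) = -4*D)
y(L, k) = -3*L
h = -20/37 (h = -4*5/37 = -20*1/37 = -20/37 ≈ -0.54054)
h*(-123 + y(-8, 0)) = -20*(-123 - 3*(-8))/37 = -20*(-123 + 24)/37 = -20/37*(-99) = 1980/37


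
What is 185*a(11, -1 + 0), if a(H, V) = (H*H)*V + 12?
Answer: -20165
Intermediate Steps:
a(H, V) = 12 + V*H² (a(H, V) = H²*V + 12 = V*H² + 12 = 12 + V*H²)
185*a(11, -1 + 0) = 185*(12 + (-1 + 0)*11²) = 185*(12 - 1*121) = 185*(12 - 121) = 185*(-109) = -20165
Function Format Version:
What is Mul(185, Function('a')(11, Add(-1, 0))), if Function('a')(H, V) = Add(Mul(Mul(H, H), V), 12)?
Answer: -20165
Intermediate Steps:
Function('a')(H, V) = Add(12, Mul(V, Pow(H, 2))) (Function('a')(H, V) = Add(Mul(Pow(H, 2), V), 12) = Add(Mul(V, Pow(H, 2)), 12) = Add(12, Mul(V, Pow(H, 2))))
Mul(185, Function('a')(11, Add(-1, 0))) = Mul(185, Add(12, Mul(Add(-1, 0), Pow(11, 2)))) = Mul(185, Add(12, Mul(-1, 121))) = Mul(185, Add(12, -121)) = Mul(185, -109) = -20165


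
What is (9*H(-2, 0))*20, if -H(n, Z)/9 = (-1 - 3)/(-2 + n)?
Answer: -1620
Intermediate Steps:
H(n, Z) = 36/(-2 + n) (H(n, Z) = -9*(-1 - 3)/(-2 + n) = -(-36)/(-2 + n) = 36/(-2 + n))
(9*H(-2, 0))*20 = (9*(36/(-2 - 2)))*20 = (9*(36/(-4)))*20 = (9*(36*(-¼)))*20 = (9*(-9))*20 = -81*20 = -1620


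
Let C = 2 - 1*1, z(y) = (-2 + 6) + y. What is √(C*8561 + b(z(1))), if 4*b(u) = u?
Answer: √34249/2 ≈ 92.532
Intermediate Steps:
z(y) = 4 + y
b(u) = u/4
C = 1 (C = 2 - 1 = 1)
√(C*8561 + b(z(1))) = √(1*8561 + (4 + 1)/4) = √(8561 + (¼)*5) = √(8561 + 5/4) = √(34249/4) = √34249/2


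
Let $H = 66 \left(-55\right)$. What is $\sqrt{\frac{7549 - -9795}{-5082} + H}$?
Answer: $\frac{i \sqrt{193882542}}{231} \approx 60.278 i$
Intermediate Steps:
$H = -3630$
$\sqrt{\frac{7549 - -9795}{-5082} + H} = \sqrt{\frac{7549 - -9795}{-5082} - 3630} = \sqrt{\left(7549 + 9795\right) \left(- \frac{1}{5082}\right) - 3630} = \sqrt{17344 \left(- \frac{1}{5082}\right) - 3630} = \sqrt{- \frac{8672}{2541} - 3630} = \sqrt{- \frac{9232502}{2541}} = \frac{i \sqrt{193882542}}{231}$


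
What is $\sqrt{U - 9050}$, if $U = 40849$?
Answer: $\sqrt{31799} \approx 178.32$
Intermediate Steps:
$\sqrt{U - 9050} = \sqrt{40849 - 9050} = \sqrt{31799}$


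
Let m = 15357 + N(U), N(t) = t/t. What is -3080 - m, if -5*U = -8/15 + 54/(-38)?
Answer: -18438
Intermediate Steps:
U = 557/1425 (U = -(-8/15 + 54/(-38))/5 = -(-8*1/15 + 54*(-1/38))/5 = -(-8/15 - 27/19)/5 = -⅕*(-557/285) = 557/1425 ≈ 0.39088)
N(t) = 1
m = 15358 (m = 15357 + 1 = 15358)
-3080 - m = -3080 - 1*15358 = -3080 - 15358 = -18438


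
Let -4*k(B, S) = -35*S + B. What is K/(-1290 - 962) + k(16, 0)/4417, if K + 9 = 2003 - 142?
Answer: -2047323/2486771 ≈ -0.82329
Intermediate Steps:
k(B, S) = -B/4 + 35*S/4 (k(B, S) = -(-35*S + B)/4 = -(B - 35*S)/4 = -B/4 + 35*S/4)
K = 1852 (K = -9 + (2003 - 142) = -9 + 1861 = 1852)
K/(-1290 - 962) + k(16, 0)/4417 = 1852/(-1290 - 962) + (-¼*16 + (35/4)*0)/4417 = 1852/(-2252) + (-4 + 0)*(1/4417) = 1852*(-1/2252) - 4*1/4417 = -463/563 - 4/4417 = -2047323/2486771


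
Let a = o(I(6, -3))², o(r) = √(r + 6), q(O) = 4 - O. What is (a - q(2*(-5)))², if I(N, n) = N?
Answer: 4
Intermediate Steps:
o(r) = √(6 + r)
a = 12 (a = (√(6 + 6))² = (√12)² = (2*√3)² = 12)
(a - q(2*(-5)))² = (12 - (4 - 2*(-5)))² = (12 - (4 - 1*(-10)))² = (12 - (4 + 10))² = (12 - 1*14)² = (12 - 14)² = (-2)² = 4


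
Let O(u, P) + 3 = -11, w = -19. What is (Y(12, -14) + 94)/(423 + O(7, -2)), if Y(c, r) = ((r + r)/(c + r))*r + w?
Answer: -121/409 ≈ -0.29584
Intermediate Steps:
O(u, P) = -14 (O(u, P) = -3 - 11 = -14)
Y(c, r) = -19 + 2*r**2/(c + r) (Y(c, r) = ((r + r)/(c + r))*r - 19 = ((2*r)/(c + r))*r - 19 = (2*r/(c + r))*r - 19 = 2*r**2/(c + r) - 19 = -19 + 2*r**2/(c + r))
(Y(12, -14) + 94)/(423 + O(7, -2)) = ((-19*12 - 19*(-14) + 2*(-14)**2)/(12 - 14) + 94)/(423 - 14) = ((-228 + 266 + 2*196)/(-2) + 94)/409 = (-(-228 + 266 + 392)/2 + 94)*(1/409) = (-1/2*430 + 94)*(1/409) = (-215 + 94)*(1/409) = -121*1/409 = -121/409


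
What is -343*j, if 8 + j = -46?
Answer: 18522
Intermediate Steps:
j = -54 (j = -8 - 46 = -54)
-343*j = -343*(-54) = 18522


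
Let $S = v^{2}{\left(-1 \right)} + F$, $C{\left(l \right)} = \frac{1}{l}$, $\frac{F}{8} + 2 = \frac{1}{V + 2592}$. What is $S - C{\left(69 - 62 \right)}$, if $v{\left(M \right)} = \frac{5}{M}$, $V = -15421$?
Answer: $\frac{795342}{89803} \approx 8.8565$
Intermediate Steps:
$F = - \frac{205272}{12829}$ ($F = -16 + \frac{8}{-15421 + 2592} = -16 + \frac{8}{-12829} = -16 + 8 \left(- \frac{1}{12829}\right) = -16 - \frac{8}{12829} = - \frac{205272}{12829} \approx -16.001$)
$S = \frac{115453}{12829}$ ($S = \left(\frac{5}{-1}\right)^{2} - \frac{205272}{12829} = \left(5 \left(-1\right)\right)^{2} - \frac{205272}{12829} = \left(-5\right)^{2} - \frac{205272}{12829} = 25 - \frac{205272}{12829} = \frac{115453}{12829} \approx 8.9994$)
$S - C{\left(69 - 62 \right)} = \frac{115453}{12829} - \frac{1}{69 - 62} = \frac{115453}{12829} - \frac{1}{7} = \frac{795342}{89803}$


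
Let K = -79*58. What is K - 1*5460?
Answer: -10042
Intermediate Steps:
K = -4582
K - 1*5460 = -4582 - 1*5460 = -4582 - 5460 = -10042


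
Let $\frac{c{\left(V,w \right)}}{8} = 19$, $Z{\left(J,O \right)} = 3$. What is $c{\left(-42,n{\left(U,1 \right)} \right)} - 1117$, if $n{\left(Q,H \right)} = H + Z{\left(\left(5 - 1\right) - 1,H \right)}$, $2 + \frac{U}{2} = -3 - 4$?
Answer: $-965$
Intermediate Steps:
$U = -18$ ($U = -4 + 2 \left(-3 - 4\right) = -4 + 2 \left(-7\right) = -4 - 14 = -18$)
$n{\left(Q,H \right)} = 3 + H$ ($n{\left(Q,H \right)} = H + 3 = 3 + H$)
$c{\left(V,w \right)} = 152$ ($c{\left(V,w \right)} = 8 \cdot 19 = 152$)
$c{\left(-42,n{\left(U,1 \right)} \right)} - 1117 = 152 - 1117 = -965$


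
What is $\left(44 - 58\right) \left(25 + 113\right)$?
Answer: $-1932$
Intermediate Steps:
$\left(44 - 58\right) \left(25 + 113\right) = \left(44 - 58\right) 138 = \left(-14\right) 138 = -1932$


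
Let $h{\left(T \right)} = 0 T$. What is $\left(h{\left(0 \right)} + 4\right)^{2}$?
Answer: $16$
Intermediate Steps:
$h{\left(T \right)} = 0$
$\left(h{\left(0 \right)} + 4\right)^{2} = \left(0 + 4\right)^{2} = 4^{2} = 16$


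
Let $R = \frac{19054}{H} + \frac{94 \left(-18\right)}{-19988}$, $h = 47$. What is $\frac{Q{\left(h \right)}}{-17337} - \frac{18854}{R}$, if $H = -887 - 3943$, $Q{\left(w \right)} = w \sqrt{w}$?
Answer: $\frac{16251818055}{3327491} - \frac{47 \sqrt{47}}{17337} \approx 4884.1$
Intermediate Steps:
$Q{\left(w \right)} = w^{\frac{3}{2}}$
$H = -4830$
$R = - \frac{6654982}{1723965}$ ($R = \frac{19054}{-4830} + \frac{94 \left(-18\right)}{-19988} = 19054 \left(- \frac{1}{4830}\right) - - \frac{423}{4997} = - \frac{1361}{345} + \frac{423}{4997} = - \frac{6654982}{1723965} \approx -3.8603$)
$\frac{Q{\left(h \right)}}{-17337} - \frac{18854}{R} = \frac{47^{\frac{3}{2}}}{-17337} - \frac{18854}{- \frac{6654982}{1723965}} = 47 \sqrt{47} \left(- \frac{1}{17337}\right) - - \frac{16251818055}{3327491} = - \frac{47 \sqrt{47}}{17337} + \frac{16251818055}{3327491} = \frac{16251818055}{3327491} - \frac{47 \sqrt{47}}{17337}$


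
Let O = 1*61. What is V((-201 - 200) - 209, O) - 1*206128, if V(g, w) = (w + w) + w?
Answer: -205945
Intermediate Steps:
O = 61
V(g, w) = 3*w (V(g, w) = 2*w + w = 3*w)
V((-201 - 200) - 209, O) - 1*206128 = 3*61 - 1*206128 = 183 - 206128 = -205945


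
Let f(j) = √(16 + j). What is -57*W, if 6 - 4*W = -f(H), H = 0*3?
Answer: -285/2 ≈ -142.50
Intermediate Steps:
H = 0
W = 5/2 (W = 3/2 - (-1)*√(16 + 0)/4 = 3/2 - (-1)*√16/4 = 3/2 - (-1)*4/4 = 3/2 - ¼*(-4) = 3/2 + 1 = 5/2 ≈ 2.5000)
-57*W = -57*5/2 = -285/2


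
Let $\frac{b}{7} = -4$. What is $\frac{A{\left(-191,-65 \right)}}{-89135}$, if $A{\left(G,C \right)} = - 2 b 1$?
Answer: $- \frac{56}{89135} \approx -0.00062826$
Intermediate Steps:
$b = -28$ ($b = 7 \left(-4\right) = -28$)
$A{\left(G,C \right)} = 56$ ($A{\left(G,C \right)} = \left(-2\right) \left(-28\right) 1 = 56 \cdot 1 = 56$)
$\frac{A{\left(-191,-65 \right)}}{-89135} = \frac{56}{-89135} = 56 \left(- \frac{1}{89135}\right) = - \frac{56}{89135}$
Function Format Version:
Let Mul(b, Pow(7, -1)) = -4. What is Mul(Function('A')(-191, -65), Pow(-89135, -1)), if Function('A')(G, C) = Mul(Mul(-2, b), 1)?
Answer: Rational(-56, 89135) ≈ -0.00062826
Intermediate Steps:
b = -28 (b = Mul(7, -4) = -28)
Function('A')(G, C) = 56 (Function('A')(G, C) = Mul(Mul(-2, -28), 1) = Mul(56, 1) = 56)
Mul(Function('A')(-191, -65), Pow(-89135, -1)) = Mul(56, Pow(-89135, -1)) = Mul(56, Rational(-1, 89135)) = Rational(-56, 89135)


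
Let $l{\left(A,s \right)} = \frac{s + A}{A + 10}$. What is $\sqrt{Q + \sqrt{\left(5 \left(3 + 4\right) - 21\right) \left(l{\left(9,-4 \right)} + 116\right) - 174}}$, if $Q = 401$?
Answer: $\frac{\sqrt{144761 + 38 \sqrt{131195}}}{19} \approx 20.955$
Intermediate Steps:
$l{\left(A,s \right)} = \frac{A + s}{10 + A}$
$\sqrt{Q + \sqrt{\left(5 \left(3 + 4\right) - 21\right) \left(l{\left(9,-4 \right)} + 116\right) - 174}} = \sqrt{401 + \sqrt{\left(5 \left(3 + 4\right) - 21\right) \left(\frac{9 - 4}{10 + 9} + 116\right) - 174}} = \sqrt{401 + \sqrt{\left(5 \cdot 7 - 21\right) \left(\frac{1}{19} \cdot 5 + 116\right) - 174}} = \sqrt{401 + \sqrt{\left(35 - 21\right) \left(\frac{1}{19} \cdot 5 + 116\right) - 174}} = \sqrt{401 + \sqrt{14 \left(\frac{5}{19} + 116\right) - 174}} = \sqrt{401 + \sqrt{14 \cdot \frac{2209}{19} - 174}} = \sqrt{401 + \sqrt{\frac{30926}{19} - 174}} = \sqrt{401 + \sqrt{\frac{27620}{19}}} = \sqrt{401 + \frac{2 \sqrt{131195}}{19}}$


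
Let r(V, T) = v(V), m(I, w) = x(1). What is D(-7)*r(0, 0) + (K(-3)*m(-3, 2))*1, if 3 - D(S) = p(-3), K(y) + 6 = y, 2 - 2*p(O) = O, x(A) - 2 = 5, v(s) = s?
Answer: -63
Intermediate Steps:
x(A) = 7 (x(A) = 2 + 5 = 7)
m(I, w) = 7
p(O) = 1 - O/2
r(V, T) = V
K(y) = -6 + y
D(S) = 1/2 (D(S) = 3 - (1 - 1/2*(-3)) = 3 - (1 + 3/2) = 3 - 1*5/2 = 3 - 5/2 = 1/2)
D(-7)*r(0, 0) + (K(-3)*m(-3, 2))*1 = (1/2)*0 + ((-6 - 3)*7)*1 = 0 - 9*7*1 = 0 - 63*1 = 0 - 63 = -63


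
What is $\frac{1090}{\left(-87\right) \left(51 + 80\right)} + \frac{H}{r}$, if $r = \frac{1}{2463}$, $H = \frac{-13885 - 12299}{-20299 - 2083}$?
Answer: $\frac{367490859422}{127543827} \approx 2881.3$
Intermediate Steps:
$H = \frac{13092}{11191}$ ($H = - \frac{26184}{-22382} = \left(-26184\right) \left(- \frac{1}{22382}\right) = \frac{13092}{11191} \approx 1.1699$)
$r = \frac{1}{2463} \approx 0.00040601$
$\frac{1090}{\left(-87\right) \left(51 + 80\right)} + \frac{H}{r} = \frac{1090}{\left(-87\right) \left(51 + 80\right)} + \frac{13092 \frac{1}{\frac{1}{2463}}}{11191} = \frac{1090}{\left(-87\right) 131} + \frac{13092}{11191} \cdot 2463 = \frac{1090}{-11397} + \frac{32245596}{11191} = 1090 \left(- \frac{1}{11397}\right) + \frac{32245596}{11191} = - \frac{1090}{11397} + \frac{32245596}{11191} = \frac{367490859422}{127543827}$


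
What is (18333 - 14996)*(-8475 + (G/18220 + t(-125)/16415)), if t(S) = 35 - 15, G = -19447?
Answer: -1691880941178777/59816260 ≈ -2.8285e+7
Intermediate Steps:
t(S) = 20
(18333 - 14996)*(-8475 + (G/18220 + t(-125)/16415)) = (18333 - 14996)*(-8475 + (-19447/18220 + 20/16415)) = 3337*(-8475 + (-19447*1/18220 + 20*(1/16415))) = 3337*(-8475 + (-19447/18220 + 4/3283)) = 3337*(-8475 - 63771621/59816260) = 3337*(-507006575121/59816260) = -1691880941178777/59816260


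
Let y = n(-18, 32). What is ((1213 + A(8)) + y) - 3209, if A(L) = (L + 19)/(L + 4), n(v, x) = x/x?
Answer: -7971/4 ≈ -1992.8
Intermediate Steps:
n(v, x) = 1
y = 1
A(L) = (19 + L)/(4 + L)
((1213 + A(8)) + y) - 3209 = ((1213 + (19 + 8)/(4 + 8)) + 1) - 3209 = ((1213 + 27/12) + 1) - 3209 = ((1213 + (1/12)*27) + 1) - 3209 = ((1213 + 9/4) + 1) - 3209 = (4861/4 + 1) - 3209 = 4865/4 - 3209 = -7971/4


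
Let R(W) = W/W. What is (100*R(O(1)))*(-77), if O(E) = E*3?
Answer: -7700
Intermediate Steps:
O(E) = 3*E
R(W) = 1
(100*R(O(1)))*(-77) = (100*1)*(-77) = 100*(-77) = -7700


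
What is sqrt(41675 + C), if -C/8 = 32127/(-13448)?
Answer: sqrt(70087802)/41 ≈ 204.19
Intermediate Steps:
C = 32127/1681 (C = -257016/(-13448) = -257016*(-1)/13448 = -8*(-32127/13448) = 32127/1681 ≈ 19.112)
sqrt(41675 + C) = sqrt(41675 + 32127/1681) = sqrt(70087802/1681) = sqrt(70087802)/41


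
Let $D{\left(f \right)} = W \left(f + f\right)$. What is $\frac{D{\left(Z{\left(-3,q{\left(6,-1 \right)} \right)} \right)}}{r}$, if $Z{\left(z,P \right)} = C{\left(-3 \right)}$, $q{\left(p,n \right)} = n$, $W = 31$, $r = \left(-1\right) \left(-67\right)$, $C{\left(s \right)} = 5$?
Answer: $\frac{310}{67} \approx 4.6269$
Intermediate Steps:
$r = 67$
$Z{\left(z,P \right)} = 5$
$D{\left(f \right)} = 62 f$ ($D{\left(f \right)} = 31 \left(f + f\right) = 31 \cdot 2 f = 62 f$)
$\frac{D{\left(Z{\left(-3,q{\left(6,-1 \right)} \right)} \right)}}{r} = \frac{62 \cdot 5}{67} = 310 \cdot \frac{1}{67} = \frac{310}{67}$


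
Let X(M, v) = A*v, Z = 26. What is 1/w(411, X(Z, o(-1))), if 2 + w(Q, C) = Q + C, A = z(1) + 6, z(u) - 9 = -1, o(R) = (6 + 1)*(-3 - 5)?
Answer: -1/375 ≈ -0.0026667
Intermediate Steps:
o(R) = -56 (o(R) = 7*(-8) = -56)
z(u) = 8 (z(u) = 9 - 1 = 8)
A = 14 (A = 8 + 6 = 14)
X(M, v) = 14*v
w(Q, C) = -2 + C + Q (w(Q, C) = -2 + (Q + C) = -2 + (C + Q) = -2 + C + Q)
1/w(411, X(Z, o(-1))) = 1/(-2 + 14*(-56) + 411) = 1/(-2 - 784 + 411) = 1/(-375) = -1/375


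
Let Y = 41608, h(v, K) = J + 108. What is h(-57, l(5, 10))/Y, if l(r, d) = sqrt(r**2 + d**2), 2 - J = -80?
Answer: 95/20804 ≈ 0.0045664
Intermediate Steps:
J = 82 (J = 2 - 1*(-80) = 2 + 80 = 82)
l(r, d) = sqrt(d**2 + r**2)
h(v, K) = 190 (h(v, K) = 82 + 108 = 190)
h(-57, l(5, 10))/Y = 190/41608 = 190*(1/41608) = 95/20804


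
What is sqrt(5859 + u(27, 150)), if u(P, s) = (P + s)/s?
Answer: sqrt(586018)/10 ≈ 76.552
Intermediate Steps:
u(P, s) = (P + s)/s
sqrt(5859 + u(27, 150)) = sqrt(5859 + (27 + 150)/150) = sqrt(5859 + (1/150)*177) = sqrt(5859 + 59/50) = sqrt(293009/50) = sqrt(586018)/10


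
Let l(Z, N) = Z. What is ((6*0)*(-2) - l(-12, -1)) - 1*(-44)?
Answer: 56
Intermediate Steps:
((6*0)*(-2) - l(-12, -1)) - 1*(-44) = ((6*0)*(-2) - 1*(-12)) - 1*(-44) = (0*(-2) + 12) + 44 = (0 + 12) + 44 = 12 + 44 = 56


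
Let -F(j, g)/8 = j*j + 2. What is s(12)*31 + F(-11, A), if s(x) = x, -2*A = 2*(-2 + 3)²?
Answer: -612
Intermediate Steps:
A = -1 (A = -(-2 + 3)² = -1² = -1 ≈ -1.0000)
F(j, g) = -16 - 8*j² (F(j, g) = -8*(j*j + 2) = -8*(j² + 2) = -8*(2 + j²) = -16 - 8*j²)
s(12)*31 + F(-11, A) = 12*31 + (-16 - 8*(-11)²) = 372 + (-16 - 8*121) = 372 + (-16 - 968) = 372 - 984 = -612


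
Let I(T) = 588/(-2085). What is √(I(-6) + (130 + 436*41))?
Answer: √8697211930/695 ≈ 134.19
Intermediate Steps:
I(T) = -196/695 (I(T) = 588*(-1/2085) = -196/695)
√(I(-6) + (130 + 436*41)) = √(-196/695 + (130 + 436*41)) = √(-196/695 + (130 + 17876)) = √(-196/695 + 18006) = √(12513974/695) = √8697211930/695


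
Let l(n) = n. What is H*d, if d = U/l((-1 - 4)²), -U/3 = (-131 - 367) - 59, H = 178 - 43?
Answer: 45117/5 ≈ 9023.4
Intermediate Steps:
H = 135
U = 1671 (U = -3*((-131 - 367) - 59) = -3*(-498 - 59) = -3*(-557) = 1671)
d = 1671/25 (d = 1671/((-1 - 4)²) = 1671/((-5)²) = 1671/25 ≈ 66.840)
H*d = 135*(1671/25) = 45117/5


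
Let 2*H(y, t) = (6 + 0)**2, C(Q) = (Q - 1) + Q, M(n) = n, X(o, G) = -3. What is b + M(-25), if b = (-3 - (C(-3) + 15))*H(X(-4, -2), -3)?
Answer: -223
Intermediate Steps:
C(Q) = -1 + 2*Q (C(Q) = (-1 + Q) + Q = -1 + 2*Q)
H(y, t) = 18 (H(y, t) = (6 + 0)**2/2 = (1/2)*6**2 = (1/2)*36 = 18)
b = -198 (b = (-3 - ((-1 + 2*(-3)) + 15))*18 = (-3 - ((-1 - 6) + 15))*18 = (-3 - (-7 + 15))*18 = (-3 - 1*8)*18 = (-3 - 8)*18 = -11*18 = -198)
b + M(-25) = -198 - 25 = -223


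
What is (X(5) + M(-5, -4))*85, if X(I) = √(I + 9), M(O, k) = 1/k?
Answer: -85/4 + 85*√14 ≈ 296.79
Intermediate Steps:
X(I) = √(9 + I)
(X(5) + M(-5, -4))*85 = (√(9 + 5) + 1/(-4))*85 = (√14 - ¼)*85 = (-¼ + √14)*85 = -85/4 + 85*√14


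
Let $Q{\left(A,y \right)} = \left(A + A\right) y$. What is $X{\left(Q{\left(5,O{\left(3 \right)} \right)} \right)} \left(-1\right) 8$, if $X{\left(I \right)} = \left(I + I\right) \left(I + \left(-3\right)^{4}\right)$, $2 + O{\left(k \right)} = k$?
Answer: $-14560$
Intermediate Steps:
$O{\left(k \right)} = -2 + k$
$Q{\left(A,y \right)} = 2 A y$
$X{\left(I \right)} = 2 I \left(81 + I\right)$ ($X{\left(I \right)} = 2 I \left(I + 81\right) = 2 I \left(81 + I\right)$)
$X{\left(Q{\left(5,O{\left(3 \right)} \right)} \right)} \left(-1\right) 8 = 2 \cdot 2 \cdot 5 \left(-2 + 3\right) \left(81 + 2 \cdot 5 \left(-2 + 3\right)\right) \left(-1\right) 8 = 2 \cdot 2 \cdot 5 \cdot 1 \left(81 + 2 \cdot 5 \cdot 1\right) \left(-1\right) 8 = 2 \cdot 10 \left(81 + 10\right) \left(-1\right) 8 = 2 \cdot 10 \cdot 91 \left(-1\right) 8 = 1820 \left(-1\right) 8 = \left(-1820\right) 8 = -14560$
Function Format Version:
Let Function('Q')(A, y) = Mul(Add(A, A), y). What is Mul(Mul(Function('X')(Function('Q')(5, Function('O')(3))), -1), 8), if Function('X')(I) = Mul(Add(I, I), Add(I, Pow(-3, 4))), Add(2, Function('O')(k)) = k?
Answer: -14560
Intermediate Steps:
Function('O')(k) = Add(-2, k)
Function('Q')(A, y) = Mul(2, A, y) (Function('Q')(A, y) = Mul(Mul(2, A), y) = Mul(2, A, y))
Function('X')(I) = Mul(2, I, Add(81, I)) (Function('X')(I) = Mul(Mul(2, I), Add(I, 81)) = Mul(Mul(2, I), Add(81, I)) = Mul(2, I, Add(81, I)))
Mul(Mul(Function('X')(Function('Q')(5, Function('O')(3))), -1), 8) = Mul(Mul(Mul(2, Mul(2, 5, Add(-2, 3)), Add(81, Mul(2, 5, Add(-2, 3)))), -1), 8) = Mul(Mul(Mul(2, Mul(2, 5, 1), Add(81, Mul(2, 5, 1))), -1), 8) = Mul(Mul(Mul(2, 10, Add(81, 10)), -1), 8) = Mul(Mul(Mul(2, 10, 91), -1), 8) = Mul(Mul(1820, -1), 8) = Mul(-1820, 8) = -14560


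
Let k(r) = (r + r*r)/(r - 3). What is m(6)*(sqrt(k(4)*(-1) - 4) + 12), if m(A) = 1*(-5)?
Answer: -60 - 10*I*sqrt(6) ≈ -60.0 - 24.495*I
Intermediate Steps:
m(A) = -5
k(r) = (r + r**2)/(-3 + r)
m(6)*(sqrt(k(4)*(-1) - 4) + 12) = -5*(sqrt((4*(1 + 4)/(-3 + 4))*(-1) - 4) + 12) = -5*(sqrt((4*5/1)*(-1) - 4) + 12) = -5*(sqrt((4*1*5)*(-1) - 4) + 12) = -5*(sqrt(20*(-1) - 4) + 12) = -5*(sqrt(-20 - 4) + 12) = -5*(sqrt(-24) + 12) = -5*(2*I*sqrt(6) + 12) = -5*(12 + 2*I*sqrt(6)) = -60 - 10*I*sqrt(6)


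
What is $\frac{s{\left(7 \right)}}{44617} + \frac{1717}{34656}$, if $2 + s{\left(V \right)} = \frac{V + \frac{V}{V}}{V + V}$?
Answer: $\frac{535905163}{10823727264} \approx 0.049512$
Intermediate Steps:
$s{\left(V \right)} = -2 + \frac{1 + V}{2 V}$ ($s{\left(V \right)} = -2 + \frac{V + \frac{V}{V}}{V + V} = -2 + \frac{V + 1}{2 V} = -2 + \left(1 + V\right) \frac{1}{2 V} = -2 + \frac{1 + V}{2 V}$)
$\frac{s{\left(7 \right)}}{44617} + \frac{1717}{34656} = \frac{\frac{1}{2} \cdot \frac{1}{7} \left(1 - 21\right)}{44617} + \frac{1717}{34656} = \frac{1}{2} \cdot \frac{1}{7} \left(1 - 21\right) \frac{1}{44617} + 1717 \cdot \frac{1}{34656} = \frac{1}{2} \cdot \frac{1}{7} \left(-20\right) \frac{1}{44617} + \frac{1717}{34656} = \left(- \frac{10}{7}\right) \frac{1}{44617} + \frac{1717}{34656} = - \frac{10}{312319} + \frac{1717}{34656} = \frac{535905163}{10823727264}$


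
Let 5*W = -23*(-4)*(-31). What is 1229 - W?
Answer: 8997/5 ≈ 1799.4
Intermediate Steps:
W = -2852/5 (W = (-23*(-4)*(-31))/5 = (92*(-31))/5 = (⅕)*(-2852) = -2852/5 ≈ -570.40)
1229 - W = 1229 - 1*(-2852/5) = 1229 + 2852/5 = 8997/5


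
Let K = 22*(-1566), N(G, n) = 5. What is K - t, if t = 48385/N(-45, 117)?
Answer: -44129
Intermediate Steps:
K = -34452
t = 9677 (t = 48385/5 = 48385*(1/5) = 9677)
K - t = -34452 - 1*9677 = -34452 - 9677 = -44129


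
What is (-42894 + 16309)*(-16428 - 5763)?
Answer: 589947735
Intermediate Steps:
(-42894 + 16309)*(-16428 - 5763) = -26585*(-22191) = 589947735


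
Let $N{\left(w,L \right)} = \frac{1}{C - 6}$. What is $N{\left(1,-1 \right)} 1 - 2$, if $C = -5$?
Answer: $- \frac{23}{11} \approx -2.0909$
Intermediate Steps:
$N{\left(w,L \right)} = - \frac{1}{11}$ ($N{\left(w,L \right)} = \frac{1}{-5 - 6} = \frac{1}{-11} = - \frac{1}{11}$)
$N{\left(1,-1 \right)} 1 - 2 = \left(- \frac{1}{11}\right) 1 - 2 = - \frac{1}{11} - 2 = - \frac{23}{11}$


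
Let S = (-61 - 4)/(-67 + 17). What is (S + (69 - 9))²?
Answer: 375769/100 ≈ 3757.7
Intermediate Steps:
S = 13/10 (S = -65/(-50) = -65*(-1/50) = 13/10 ≈ 1.3000)
(S + (69 - 9))² = (13/10 + (69 - 9))² = (13/10 + 60)² = (613/10)² = 375769/100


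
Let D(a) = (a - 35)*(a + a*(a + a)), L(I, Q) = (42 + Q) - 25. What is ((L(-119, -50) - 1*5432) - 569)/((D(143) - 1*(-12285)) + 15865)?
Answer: -3017/2230289 ≈ -0.0013527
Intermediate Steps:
L(I, Q) = 17 + Q
D(a) = (-35 + a)*(a + 2*a²) (D(a) = (-35 + a)*(a + a*(2*a)) = (-35 + a)*(a + 2*a²))
((L(-119, -50) - 1*5432) - 569)/((D(143) - 1*(-12285)) + 15865) = (((17 - 50) - 1*5432) - 569)/((143*(-35 - 69*143 + 2*143²) - 1*(-12285)) + 15865) = ((-33 - 5432) - 569)/((143*(-35 - 9867 + 2*20449) + 12285) + 15865) = (-5465 - 569)/((143*(-35 - 9867 + 40898) + 12285) + 15865) = -6034/((143*30996 + 12285) + 15865) = -6034/((4432428 + 12285) + 15865) = -6034/(4444713 + 15865) = -6034/4460578 = -6034*1/4460578 = -3017/2230289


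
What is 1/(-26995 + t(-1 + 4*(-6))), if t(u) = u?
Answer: -1/27020 ≈ -3.7010e-5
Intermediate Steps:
1/(-26995 + t(-1 + 4*(-6))) = 1/(-26995 + (-1 + 4*(-6))) = 1/(-26995 + (-1 - 24)) = 1/(-26995 - 25) = 1/(-27020) = -1/27020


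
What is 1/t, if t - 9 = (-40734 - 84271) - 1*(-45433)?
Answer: -1/79563 ≈ -1.2569e-5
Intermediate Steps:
t = -79563 (t = 9 + ((-40734 - 84271) - 1*(-45433)) = 9 + (-125005 + 45433) = 9 - 79572 = -79563)
1/t = 1/(-79563) = -1/79563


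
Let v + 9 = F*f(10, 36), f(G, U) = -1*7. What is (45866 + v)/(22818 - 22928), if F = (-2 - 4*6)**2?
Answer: -8225/22 ≈ -373.86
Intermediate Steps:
f(G, U) = -7
F = 676 (F = (-2 - 24)**2 = (-26)**2 = 676)
v = -4741 (v = -9 + 676*(-7) = -9 - 4732 = -4741)
(45866 + v)/(22818 - 22928) = (45866 - 4741)/(22818 - 22928) = 41125/(-110) = 41125*(-1/110) = -8225/22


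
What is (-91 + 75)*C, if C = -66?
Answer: 1056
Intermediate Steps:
(-91 + 75)*C = (-91 + 75)*(-66) = -16*(-66) = 1056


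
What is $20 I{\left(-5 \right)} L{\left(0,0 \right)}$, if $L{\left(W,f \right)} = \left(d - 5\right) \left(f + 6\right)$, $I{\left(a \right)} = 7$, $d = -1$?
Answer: $-5040$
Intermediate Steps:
$L{\left(W,f \right)} = -36 - 6 f$ ($L{\left(W,f \right)} = \left(-1 - 5\right) \left(f + 6\right) = - 6 \left(6 + f\right) = -36 - 6 f$)
$20 I{\left(-5 \right)} L{\left(0,0 \right)} = 20 \cdot 7 \left(-36 - 0\right) = 140 \left(-36 + 0\right) = 140 \left(-36\right) = -5040$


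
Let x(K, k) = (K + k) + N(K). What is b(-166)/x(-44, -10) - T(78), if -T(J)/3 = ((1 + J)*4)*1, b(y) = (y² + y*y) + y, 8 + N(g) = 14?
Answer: -4721/24 ≈ -196.71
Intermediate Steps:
N(g) = 6 (N(g) = -8 + 14 = 6)
x(K, k) = 6 + K + k (x(K, k) = (K + k) + 6 = 6 + K + k)
b(y) = y + 2*y² (b(y) = (y² + y²) + y = 2*y² + y = y + 2*y²)
T(J) = -12 - 12*J (T(J) = -3*(1 + J)*4 = -3*(4 + 4*J) = -12 - 12*J)
b(-166)/x(-44, -10) - T(78) = (-166*(1 + 2*(-166)))/(6 - 44 - 10) - (-12 - 12*78) = -166*(1 - 332)/(-48) - (-12 - 936) = -166*(-331)*(-1/48) - 1*(-948) = 54946*(-1/48) + 948 = -27473/24 + 948 = -4721/24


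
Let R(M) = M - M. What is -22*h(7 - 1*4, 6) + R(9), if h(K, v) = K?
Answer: -66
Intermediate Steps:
R(M) = 0
-22*h(7 - 1*4, 6) + R(9) = -22*(7 - 1*4) + 0 = -22*(7 - 4) + 0 = -22*3 + 0 = -66 + 0 = -66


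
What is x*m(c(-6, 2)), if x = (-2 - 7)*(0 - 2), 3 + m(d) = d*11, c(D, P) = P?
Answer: 342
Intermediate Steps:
m(d) = -3 + 11*d (m(d) = -3 + d*11 = -3 + 11*d)
x = 18 (x = -9*(-2) = 18)
x*m(c(-6, 2)) = 18*(-3 + 11*2) = 18*(-3 + 22) = 18*19 = 342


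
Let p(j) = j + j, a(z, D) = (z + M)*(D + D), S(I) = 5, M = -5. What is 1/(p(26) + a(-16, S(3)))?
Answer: -1/158 ≈ -0.0063291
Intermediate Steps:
a(z, D) = 2*D*(-5 + z) (a(z, D) = (z - 5)*(D + D) = (-5 + z)*(2*D) = 2*D*(-5 + z))
p(j) = 2*j
1/(p(26) + a(-16, S(3))) = 1/(2*26 + 2*5*(-5 - 16)) = 1/(52 + 2*5*(-21)) = 1/(52 - 210) = 1/(-158) = -1/158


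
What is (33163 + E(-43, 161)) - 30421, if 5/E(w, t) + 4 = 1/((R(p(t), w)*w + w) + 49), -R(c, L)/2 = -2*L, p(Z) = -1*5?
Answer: 81145384/29607 ≈ 2740.8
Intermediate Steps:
p(Z) = -5
R(c, L) = 4*L (R(c, L) = -(-4)*L = 4*L)
E(w, t) = 5/(-4 + 1/(49 + w + 4*w²)) (E(w, t) = 5/(-4 + 1/(((4*w)*w + w) + 49)) = 5/(-4 + 1/((4*w² + w) + 49)) = 5/(-4 + 1/((w + 4*w²) + 49)) = 5/(-4 + 1/(49 + w + 4*w²)))
(33163 + E(-43, 161)) - 30421 = (33163 + 5*(-49 - 1*(-43) - 4*(-43)²)/(195 + 4*(-43) + 16*(-43)²)) - 30421 = (33163 + 5*(-49 + 43 - 4*1849)/(195 - 172 + 16*1849)) - 30421 = (33163 + 5*(-49 + 43 - 7396)/(195 - 172 + 29584)) - 30421 = (33163 + 5*(-7402)/29607) - 30421 = (33163 + 5*(1/29607)*(-7402)) - 30421 = (33163 - 37010/29607) - 30421 = 981819931/29607 - 30421 = 81145384/29607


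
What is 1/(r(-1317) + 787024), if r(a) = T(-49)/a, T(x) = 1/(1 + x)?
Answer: 63216/49752509185 ≈ 1.2706e-6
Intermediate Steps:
r(a) = -1/(48*a) (r(a) = 1/((1 - 49)*a) = 1/((-48)*a) = -1/(48*a))
1/(r(-1317) + 787024) = 1/(-1/48/(-1317) + 787024) = 1/(-1/48*(-1/1317) + 787024) = 1/(1/63216 + 787024) = 1/(49752509185/63216) = 63216/49752509185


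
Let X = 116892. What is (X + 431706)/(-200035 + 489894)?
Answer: 548598/289859 ≈ 1.8926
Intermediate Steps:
(X + 431706)/(-200035 + 489894) = (116892 + 431706)/(-200035 + 489894) = 548598/289859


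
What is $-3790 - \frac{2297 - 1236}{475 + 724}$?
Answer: $- \frac{4545271}{1199} \approx -3790.9$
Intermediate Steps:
$-3790 - \frac{2297 - 1236}{475 + 724} = -3790 - \frac{2297 - 1236}{1199} = -3790 - \left(2297 - 1236\right) \frac{1}{1199} = -3790 - 1061 \cdot \frac{1}{1199} = -3790 - \frac{1061}{1199} = - \frac{4545271}{1199}$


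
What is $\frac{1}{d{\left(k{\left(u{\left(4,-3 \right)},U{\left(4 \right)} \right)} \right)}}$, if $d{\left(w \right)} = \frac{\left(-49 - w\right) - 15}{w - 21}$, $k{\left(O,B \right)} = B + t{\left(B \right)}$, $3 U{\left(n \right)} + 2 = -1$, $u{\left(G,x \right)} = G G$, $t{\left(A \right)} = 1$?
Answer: $\frac{21}{64} \approx 0.32813$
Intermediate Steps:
$u{\left(G,x \right)} = G^{2}$
$U{\left(n \right)} = -1$ ($U{\left(n \right)} = - \frac{2}{3} + \frac{1}{3} \left(-1\right) = - \frac{2}{3} - \frac{1}{3} = -1$)
$k{\left(O,B \right)} = 1 + B$ ($k{\left(O,B \right)} = B + 1 = 1 + B$)
$d{\left(w \right)} = \frac{-64 - w}{-21 + w}$
$\frac{1}{d{\left(k{\left(u{\left(4,-3 \right)},U{\left(4 \right)} \right)} \right)}} = \frac{1}{\frac{1}{-21 + \left(1 - 1\right)} \left(-64 - \left(1 - 1\right)\right)} = \frac{1}{\frac{1}{-21 + 0} \left(-64 - 0\right)} = \frac{1}{\frac{1}{-21} \left(-64 + 0\right)} = \frac{1}{\left(- \frac{1}{21}\right) \left(-64\right)} = \frac{1}{\frac{64}{21}} = \frac{21}{64}$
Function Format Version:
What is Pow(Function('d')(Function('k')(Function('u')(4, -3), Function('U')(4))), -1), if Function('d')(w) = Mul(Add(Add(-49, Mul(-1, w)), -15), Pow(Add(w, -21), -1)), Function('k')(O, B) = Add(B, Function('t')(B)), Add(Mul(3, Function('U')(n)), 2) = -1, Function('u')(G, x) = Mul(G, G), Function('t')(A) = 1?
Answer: Rational(21, 64) ≈ 0.32813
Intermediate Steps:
Function('u')(G, x) = Pow(G, 2)
Function('U')(n) = -1 (Function('U')(n) = Add(Rational(-2, 3), Mul(Rational(1, 3), -1)) = Add(Rational(-2, 3), Rational(-1, 3)) = -1)
Function('k')(O, B) = Add(1, B) (Function('k')(O, B) = Add(B, 1) = Add(1, B))
Function('d')(w) = Mul(Pow(Add(-21, w), -1), Add(-64, Mul(-1, w))) (Function('d')(w) = Mul(Add(-64, Mul(-1, w)), Pow(Add(-21, w), -1)) = Mul(Pow(Add(-21, w), -1), Add(-64, Mul(-1, w))))
Pow(Function('d')(Function('k')(Function('u')(4, -3), Function('U')(4))), -1) = Pow(Mul(Pow(Add(-21, Add(1, -1)), -1), Add(-64, Mul(-1, Add(1, -1)))), -1) = Pow(Mul(Pow(Add(-21, 0), -1), Add(-64, Mul(-1, 0))), -1) = Pow(Mul(Pow(-21, -1), Add(-64, 0)), -1) = Pow(Mul(Rational(-1, 21), -64), -1) = Pow(Rational(64, 21), -1) = Rational(21, 64)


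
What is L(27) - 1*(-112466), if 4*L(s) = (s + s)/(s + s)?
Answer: 449865/4 ≈ 1.1247e+5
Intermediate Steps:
L(s) = ¼ (L(s) = ((s + s)/(s + s))/4 = ((2*s)/((2*s)))/4 = ((2*s)*(1/(2*s)))/4 = (¼)*1 = ¼)
L(27) - 1*(-112466) = ¼ - 1*(-112466) = ¼ + 112466 = 449865/4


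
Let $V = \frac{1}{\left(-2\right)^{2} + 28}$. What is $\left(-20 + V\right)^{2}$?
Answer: $\frac{408321}{1024} \approx 398.75$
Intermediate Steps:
$V = \frac{1}{32}$ ($V = \frac{1}{4 + 28} = \frac{1}{32} \approx 0.03125$)
$\left(-20 + V\right)^{2} = \left(-20 + \frac{1}{32}\right)^{2} = \left(- \frac{639}{32}\right)^{2} = \frac{408321}{1024}$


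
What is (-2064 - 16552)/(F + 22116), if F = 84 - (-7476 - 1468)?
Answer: -2327/3893 ≈ -0.59774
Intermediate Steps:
F = 9028 (F = 84 - 1*(-8944) = 84 + 8944 = 9028)
(-2064 - 16552)/(F + 22116) = (-2064 - 16552)/(9028 + 22116) = -18616/31144 = -18616*1/31144 = -2327/3893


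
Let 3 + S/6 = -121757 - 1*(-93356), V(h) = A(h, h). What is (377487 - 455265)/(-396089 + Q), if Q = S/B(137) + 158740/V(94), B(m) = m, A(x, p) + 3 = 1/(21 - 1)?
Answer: 69853286/405176667 ≈ 0.17240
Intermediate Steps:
A(x, p) = -59/20 (A(x, p) = -3 + 1/(21 - 1) = -3 + 1/20 = -59/20)
V(h) = -59/20
S = -170424 (S = -18 + 6*(-121757 - 1*(-93356)) = -18 + 6*(-121757 + 93356) = -18 + 6*(-28401) = -18 - 170406 = -170424)
Q = -445002616/8083 (Q = -170424/137 + 158740/(-59/20) = -170424*1/137 + 158740*(-20/59) = -170424/137 - 3174800/59 = -445002616/8083 ≈ -55054.)
(377487 - 455265)/(-396089 + Q) = (377487 - 455265)/(-396089 - 445002616/8083) = -77778/(-3646590003/8083) = -77778*(-8083/3646590003) = 69853286/405176667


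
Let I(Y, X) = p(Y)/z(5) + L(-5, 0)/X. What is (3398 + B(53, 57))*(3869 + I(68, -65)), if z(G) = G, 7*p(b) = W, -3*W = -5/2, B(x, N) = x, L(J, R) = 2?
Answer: 5207239043/390 ≈ 1.3352e+7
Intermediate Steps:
W = 5/6 (W = -(-5)/(3*2) = -1/3*(-5/2) = 5/6 ≈ 0.83333)
p(b) = 5/42 (p(b) = (1/7)*(5/6) = 5/42)
I(Y, X) = 1/42 + 2/X (I(Y, X) = (5/42)/5 + 2/X = (5/42)*(1/5) + 2/X = 1/42 + 2/X)
(3398 + B(53, 57))*(3869 + I(68, -65)) = (3398 + 53)*(3869 + (1/42)*(84 - 65)/(-65)) = 3451*(3869 + (1/42)*(-1/65)*19) = 3451*(3869 - 19/2730) = 3451*(10562351/2730) = 5207239043/390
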